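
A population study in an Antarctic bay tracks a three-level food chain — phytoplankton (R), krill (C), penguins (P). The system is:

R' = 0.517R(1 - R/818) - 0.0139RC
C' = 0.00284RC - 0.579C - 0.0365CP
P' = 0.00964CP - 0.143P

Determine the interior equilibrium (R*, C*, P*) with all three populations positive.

From dP/dt = 0: 0.00964C* = 0.143, so C* = 14.8.
From dR/dt = 0: 0.517(1 - R*/818) = 0.0139·14.8, giving R* = 818·(1 - 0.399) = 492.
From dC/dt = 0: 0.00284·492 - 0.579 = 0.0365P*, so P* = 0.818/0.0365 = 22.4.

R* ≈ 492, C* ≈ 14.8, P* ≈ 22.4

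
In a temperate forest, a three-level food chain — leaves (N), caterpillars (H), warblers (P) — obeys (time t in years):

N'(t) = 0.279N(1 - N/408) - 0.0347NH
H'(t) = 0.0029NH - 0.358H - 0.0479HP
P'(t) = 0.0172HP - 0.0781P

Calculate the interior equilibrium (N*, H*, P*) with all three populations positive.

N* ≈ 178, H* ≈ 4.54, P* ≈ 3.28

From dP/dt = 0: 0.0172H* = 0.0781, so H* = 4.54.
From dN/dt = 0: 0.279(1 - N*/408) = 0.0347·4.54, giving N* = 408·(1 - 0.565) = 178.
From dH/dt = 0: 0.0029·178 - 0.358 = 0.0479P*, so P* = 0.157/0.0479 = 3.28.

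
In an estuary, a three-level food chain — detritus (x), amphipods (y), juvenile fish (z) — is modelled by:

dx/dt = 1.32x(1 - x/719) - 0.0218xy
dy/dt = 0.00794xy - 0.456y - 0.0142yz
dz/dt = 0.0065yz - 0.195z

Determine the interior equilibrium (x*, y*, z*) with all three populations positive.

From dz/dt = 0: 0.0065y* = 0.195, so y* = 30.
From dx/dt = 0: 1.32(1 - x*/719) = 0.0218·30, giving x* = 719·(1 - 0.495) = 363.
From dy/dt = 0: 0.00794·363 - 0.456 = 0.0142z*, so z* = 2.42/0.0142 = 171.

x* ≈ 363, y* ≈ 30, z* ≈ 171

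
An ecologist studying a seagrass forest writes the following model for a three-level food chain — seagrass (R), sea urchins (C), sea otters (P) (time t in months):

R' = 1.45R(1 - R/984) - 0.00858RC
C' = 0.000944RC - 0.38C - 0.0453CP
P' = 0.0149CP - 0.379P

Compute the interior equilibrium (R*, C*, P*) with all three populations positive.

R* ≈ 836, C* ≈ 25.4, P* ≈ 9.03

From dP/dt = 0: 0.0149C* = 0.379, so C* = 25.4.
From dR/dt = 0: 1.45(1 - R*/984) = 0.00858·25.4, giving R* = 984·(1 - 0.151) = 836.
From dC/dt = 0: 0.000944·836 - 0.38 = 0.0453P*, so P* = 0.409/0.0453 = 9.03.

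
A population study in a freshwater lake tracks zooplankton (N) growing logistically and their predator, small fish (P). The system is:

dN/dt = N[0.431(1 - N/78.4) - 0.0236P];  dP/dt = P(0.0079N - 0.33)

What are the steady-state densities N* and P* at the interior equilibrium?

N* ≈ 41.8, P* ≈ 8.53

From dP/dt = 0 with P > 0: 0.0079N* = 0.33, so N* = 41.8.
Substitute into dN/dt = 0: 0.431(1 - 41.8/78.4) = 0.0236P*.
The bracket is 0.467, giving P* = 0.201/0.0236 = 8.53.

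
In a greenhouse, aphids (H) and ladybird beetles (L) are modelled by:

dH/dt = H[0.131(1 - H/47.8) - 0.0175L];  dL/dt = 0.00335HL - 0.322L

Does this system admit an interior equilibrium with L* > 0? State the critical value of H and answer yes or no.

Threshold H = 96.1; K < 96.1, so no, the predator goes extinct.

The predator equation gives dL/dt > 0 only when H > 0.322/0.00335 = 96.1.
Without the predator, H → K = 47.8. Since 47.8 < 96.1, the predator cannot invade.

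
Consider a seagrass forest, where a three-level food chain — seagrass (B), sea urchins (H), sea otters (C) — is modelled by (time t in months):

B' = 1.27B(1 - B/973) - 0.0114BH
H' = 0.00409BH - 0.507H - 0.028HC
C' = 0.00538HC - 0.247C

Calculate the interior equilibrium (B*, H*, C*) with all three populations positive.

B* ≈ 572, H* ≈ 45.9, C* ≈ 65.4

From dC/dt = 0: 0.00538H* = 0.247, so H* = 45.9.
From dB/dt = 0: 1.27(1 - B*/973) = 0.0114·45.9, giving B* = 973·(1 - 0.412) = 572.
From dH/dt = 0: 0.00409·572 - 0.507 = 0.028C*, so C* = 1.83/0.028 = 65.4.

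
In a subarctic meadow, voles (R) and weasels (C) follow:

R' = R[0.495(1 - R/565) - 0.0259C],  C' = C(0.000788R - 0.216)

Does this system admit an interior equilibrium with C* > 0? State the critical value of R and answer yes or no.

The predator equation gives dC/dt > 0 only when R > 0.216/0.000788 = 274.
Without the predator, R → K = 565. Since 565 > 274, the predator can invade and persist.

Threshold R = 274; K > 274, so yes, the predator persists.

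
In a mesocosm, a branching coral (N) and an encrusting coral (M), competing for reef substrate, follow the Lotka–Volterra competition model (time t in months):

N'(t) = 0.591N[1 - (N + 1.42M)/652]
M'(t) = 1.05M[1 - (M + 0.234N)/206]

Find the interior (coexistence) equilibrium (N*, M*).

N* ≈ 538, M* ≈ 80

Setting both brackets to zero gives the nullclines N + 1.42M = 652 and 0.234N + M = 206.
Substituting M = 206 - 0.234N into the first: N(1 - 1.42·0.234) = 652 - 1.42·206.
So N* = 359/0.668 = 538, and then M* = 206 - 0.234·538 = 80.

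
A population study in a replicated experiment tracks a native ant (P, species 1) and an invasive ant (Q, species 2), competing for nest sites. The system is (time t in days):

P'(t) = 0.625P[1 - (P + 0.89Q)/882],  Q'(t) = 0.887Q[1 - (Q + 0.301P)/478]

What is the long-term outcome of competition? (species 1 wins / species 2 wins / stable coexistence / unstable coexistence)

Compare the nullcline intercepts: K1/α12 = 882/0.89 = 991 > K2 = 478; K2/α21 = 478/0.301 = 1590 > K1 = 882.
Since both inequalities hold, each species can invade when rare, so the interior equilibrium is stable.

stable coexistence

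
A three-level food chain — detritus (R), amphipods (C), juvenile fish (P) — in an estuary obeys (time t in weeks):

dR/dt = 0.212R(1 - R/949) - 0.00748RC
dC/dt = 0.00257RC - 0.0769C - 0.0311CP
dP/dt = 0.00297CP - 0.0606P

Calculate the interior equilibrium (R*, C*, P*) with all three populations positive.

R* ≈ 266, C* ≈ 20.4, P* ≈ 19.5

From dP/dt = 0: 0.00297C* = 0.0606, so C* = 20.4.
From dR/dt = 0: 0.212(1 - R*/949) = 0.00748·20.4, giving R* = 949·(1 - 0.72) = 266.
From dC/dt = 0: 0.00257·266 - 0.0769 = 0.0311P*, so P* = 0.606/0.0311 = 19.5.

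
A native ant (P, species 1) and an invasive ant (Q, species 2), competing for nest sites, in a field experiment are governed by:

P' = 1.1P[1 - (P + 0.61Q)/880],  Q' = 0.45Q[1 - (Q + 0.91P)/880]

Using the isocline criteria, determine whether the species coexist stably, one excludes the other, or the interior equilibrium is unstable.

stable coexistence

Compare the nullcline intercepts: K1/α12 = 880/0.61 = 1440 > K2 = 880; K2/α21 = 880/0.91 = 967 > K1 = 880.
Since both inequalities hold, each species can invade when rare, so the interior equilibrium is stable.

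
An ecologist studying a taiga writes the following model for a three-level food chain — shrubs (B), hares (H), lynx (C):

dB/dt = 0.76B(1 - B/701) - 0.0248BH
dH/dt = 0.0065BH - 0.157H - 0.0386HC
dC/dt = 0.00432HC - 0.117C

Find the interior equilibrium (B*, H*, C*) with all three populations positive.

From dC/dt = 0: 0.00432H* = 0.117, so H* = 27.1.
From dB/dt = 0: 0.76(1 - B*/701) = 0.0248·27.1, giving B* = 701·(1 - 0.884) = 81.5.
From dH/dt = 0: 0.0065·81.5 - 0.157 = 0.0386C*, so C* = 0.373/0.0386 = 9.65.

B* ≈ 81.5, H* ≈ 27.1, C* ≈ 9.65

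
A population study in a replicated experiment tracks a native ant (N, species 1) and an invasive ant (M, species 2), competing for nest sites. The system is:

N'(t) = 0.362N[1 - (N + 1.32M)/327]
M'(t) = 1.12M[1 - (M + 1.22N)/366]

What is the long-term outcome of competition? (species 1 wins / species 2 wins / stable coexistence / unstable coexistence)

Compare the nullcline intercepts: K1/α12 = 327/1.32 = 248 < K2 = 366; K2/α21 = 366/1.22 = 300 < K1 = 327.
Since both are reversed, neither can invade when rare; the interior point is a saddle.

unstable coexistence (outcome depends on initial conditions)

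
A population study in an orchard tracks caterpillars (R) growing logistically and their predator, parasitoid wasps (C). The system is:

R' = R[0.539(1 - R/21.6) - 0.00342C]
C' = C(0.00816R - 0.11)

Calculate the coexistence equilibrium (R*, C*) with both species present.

R* ≈ 13.5, C* ≈ 59.2

From dC/dt = 0 with C > 0: 0.00816R* = 0.11, so R* = 13.5.
Substitute into dR/dt = 0: 0.539(1 - 13.5/21.6) = 0.00342C*.
The bracket is 0.376, giving C* = 0.203/0.00342 = 59.2.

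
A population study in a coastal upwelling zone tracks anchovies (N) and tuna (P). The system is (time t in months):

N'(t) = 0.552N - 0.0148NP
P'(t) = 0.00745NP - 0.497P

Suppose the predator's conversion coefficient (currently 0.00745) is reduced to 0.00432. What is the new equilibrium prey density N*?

At the interior fixed point, setting dP/dt = 0 with P > 0 fixes N* = (predator death rate)/(NP coefficient) — independent of the other coefficients.
With the change, N* = 0.497/0.00432 = 115; it rises from 66.7.

N* ≈ 115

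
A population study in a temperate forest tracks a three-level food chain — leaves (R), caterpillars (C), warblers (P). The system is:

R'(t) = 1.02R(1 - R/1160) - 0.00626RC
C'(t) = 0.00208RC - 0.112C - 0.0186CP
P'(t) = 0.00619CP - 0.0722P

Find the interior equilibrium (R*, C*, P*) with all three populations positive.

R* ≈ 1080, C* ≈ 11.7, P* ≈ 114

From dP/dt = 0: 0.00619C* = 0.0722, so C* = 11.7.
From dR/dt = 0: 1.02(1 - R*/1160) = 0.00626·11.7, giving R* = 1160·(1 - 0.0716) = 1080.
From dC/dt = 0: 0.00208·1080 - 0.112 = 0.0186P*, so P* = 2.13/0.0186 = 114.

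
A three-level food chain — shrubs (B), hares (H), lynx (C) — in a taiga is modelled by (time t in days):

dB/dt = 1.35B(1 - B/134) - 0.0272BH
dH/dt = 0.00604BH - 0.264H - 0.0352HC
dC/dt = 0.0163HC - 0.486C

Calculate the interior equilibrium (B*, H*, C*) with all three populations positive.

From dC/dt = 0: 0.0163H* = 0.486, so H* = 29.8.
From dB/dt = 0: 1.35(1 - B*/134) = 0.0272·29.8, giving B* = 134·(1 - 0.601) = 53.5.
From dH/dt = 0: 0.00604·53.5 - 0.264 = 0.0352C*, so C* = 0.0591/0.0352 = 1.68.

B* ≈ 53.5, H* ≈ 29.8, C* ≈ 1.68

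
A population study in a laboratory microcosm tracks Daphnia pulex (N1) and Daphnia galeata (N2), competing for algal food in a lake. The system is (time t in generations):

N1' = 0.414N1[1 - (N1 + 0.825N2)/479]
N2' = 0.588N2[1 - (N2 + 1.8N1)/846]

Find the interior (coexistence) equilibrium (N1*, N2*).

Setting both brackets to zero gives the nullclines N1 + 0.825N2 = 479 and 1.8N1 + N2 = 846.
Substituting N2 = 846 - 1.8N1 into the first: N1(1 - 0.825·1.8) = 479 - 0.825·846.
So N1* = -219/-0.485 = 451, and then N2* = 846 - 1.8·451 = 33.4.

N1* ≈ 451, N2* ≈ 33.4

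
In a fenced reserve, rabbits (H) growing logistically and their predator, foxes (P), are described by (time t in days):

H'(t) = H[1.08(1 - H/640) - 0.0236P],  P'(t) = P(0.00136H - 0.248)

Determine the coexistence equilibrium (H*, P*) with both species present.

From dP/dt = 0 with P > 0: 0.00136H* = 0.248, so H* = 182.
Substitute into dH/dt = 0: 1.08(1 - 182/640) = 0.0236P*.
The bracket is 0.715, giving P* = 0.772/0.0236 = 32.7.

H* ≈ 182, P* ≈ 32.7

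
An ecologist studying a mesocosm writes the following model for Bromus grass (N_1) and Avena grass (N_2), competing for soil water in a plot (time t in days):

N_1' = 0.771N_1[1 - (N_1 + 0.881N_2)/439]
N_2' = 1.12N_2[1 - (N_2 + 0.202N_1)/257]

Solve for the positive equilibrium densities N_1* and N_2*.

Setting both brackets to zero gives the nullclines N_1 + 0.881N_2 = 439 and 0.202N_1 + N_2 = 257.
Substituting N_2 = 257 - 0.202N_1 into the first: N_1(1 - 0.881·0.202) = 439 - 0.881·257.
So N_1* = 213/0.822 = 259, and then N_2* = 257 - 0.202·259 = 205.

N_1* ≈ 259, N_2* ≈ 205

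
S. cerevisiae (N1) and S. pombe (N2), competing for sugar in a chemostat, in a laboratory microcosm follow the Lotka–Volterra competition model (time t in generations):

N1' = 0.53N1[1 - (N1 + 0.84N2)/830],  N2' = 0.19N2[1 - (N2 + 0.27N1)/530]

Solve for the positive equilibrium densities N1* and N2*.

Setting both brackets to zero gives the nullclines N1 + 0.84N2 = 830 and 0.27N1 + N2 = 530.
Substituting N2 = 530 - 0.27N1 into the first: N1(1 - 0.84·0.27) = 830 - 0.84·530.
So N1* = 385/0.773 = 498, and then N2* = 530 - 0.27·498 = 396.

N1* ≈ 498, N2* ≈ 396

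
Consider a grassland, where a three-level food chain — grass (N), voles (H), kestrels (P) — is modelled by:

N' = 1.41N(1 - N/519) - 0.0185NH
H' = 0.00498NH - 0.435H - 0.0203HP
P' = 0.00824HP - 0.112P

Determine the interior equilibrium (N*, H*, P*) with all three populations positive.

N* ≈ 426, H* ≈ 13.6, P* ≈ 83.2

From dP/dt = 0: 0.00824H* = 0.112, so H* = 13.6.
From dN/dt = 0: 1.41(1 - N*/519) = 0.0185·13.6, giving N* = 519·(1 - 0.178) = 426.
From dH/dt = 0: 0.00498·426 - 0.435 = 0.0203P*, so P* = 1.69/0.0203 = 83.2.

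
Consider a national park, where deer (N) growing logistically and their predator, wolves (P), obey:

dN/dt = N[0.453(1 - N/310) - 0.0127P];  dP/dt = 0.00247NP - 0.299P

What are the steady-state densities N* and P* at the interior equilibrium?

N* ≈ 121, P* ≈ 21.7

From dP/dt = 0 with P > 0: 0.00247N* = 0.299, so N* = 121.
Substitute into dN/dt = 0: 0.453(1 - 121/310) = 0.0127P*.
The bracket is 0.61, giving P* = 0.276/0.0127 = 21.7.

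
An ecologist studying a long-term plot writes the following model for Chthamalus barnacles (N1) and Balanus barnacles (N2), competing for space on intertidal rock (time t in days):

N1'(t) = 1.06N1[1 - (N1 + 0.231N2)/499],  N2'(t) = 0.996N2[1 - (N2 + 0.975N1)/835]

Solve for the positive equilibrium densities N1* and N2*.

Setting both brackets to zero gives the nullclines N1 + 0.231N2 = 499 and 0.975N1 + N2 = 835.
Substituting N2 = 835 - 0.975N1 into the first: N1(1 - 0.231·0.975) = 499 - 0.231·835.
So N1* = 306/0.775 = 395, and then N2* = 835 - 0.975·395 = 450.

N1* ≈ 395, N2* ≈ 450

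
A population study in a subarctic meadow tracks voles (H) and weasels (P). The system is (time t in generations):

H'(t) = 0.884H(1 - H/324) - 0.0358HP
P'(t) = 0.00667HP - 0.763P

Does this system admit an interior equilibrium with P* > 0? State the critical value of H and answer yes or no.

The predator equation gives dP/dt > 0 only when H > 0.763/0.00667 = 114.
Without the predator, H → K = 324. Since 324 > 114, the predator can invade and persist.

Threshold H = 114; K > 114, so yes, the predator persists.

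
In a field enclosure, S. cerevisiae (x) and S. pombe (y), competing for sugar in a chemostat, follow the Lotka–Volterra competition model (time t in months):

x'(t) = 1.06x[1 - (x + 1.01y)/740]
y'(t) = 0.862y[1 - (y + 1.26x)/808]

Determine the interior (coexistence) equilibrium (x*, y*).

x* ≈ 279, y* ≈ 456

Setting both brackets to zero gives the nullclines x + 1.01y = 740 and 1.26x + y = 808.
Substituting y = 808 - 1.26x into the first: x(1 - 1.01·1.26) = 740 - 1.01·808.
So x* = -76.1/-0.273 = 279, and then y* = 808 - 1.26·279 = 456.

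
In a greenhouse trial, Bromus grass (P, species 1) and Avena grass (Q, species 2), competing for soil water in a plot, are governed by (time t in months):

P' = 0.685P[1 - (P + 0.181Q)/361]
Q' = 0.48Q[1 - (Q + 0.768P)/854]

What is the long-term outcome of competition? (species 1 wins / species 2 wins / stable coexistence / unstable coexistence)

Compare the nullcline intercepts: K1/α12 = 361/0.181 = 1990 > K2 = 854; K2/α21 = 854/0.768 = 1110 > K1 = 361.
Since both inequalities hold, each species can invade when rare, so the interior equilibrium is stable.

stable coexistence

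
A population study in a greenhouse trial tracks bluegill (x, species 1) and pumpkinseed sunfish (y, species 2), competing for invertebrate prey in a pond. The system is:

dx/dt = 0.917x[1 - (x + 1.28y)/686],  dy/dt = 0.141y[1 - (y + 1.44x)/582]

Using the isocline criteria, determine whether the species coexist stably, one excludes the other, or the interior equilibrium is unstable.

unstable coexistence (outcome depends on initial conditions)

Compare the nullcline intercepts: K1/α12 = 686/1.28 = 536 < K2 = 582; K2/α21 = 582/1.44 = 404 < K1 = 686.
Since both are reversed, neither can invade when rare; the interior point is a saddle.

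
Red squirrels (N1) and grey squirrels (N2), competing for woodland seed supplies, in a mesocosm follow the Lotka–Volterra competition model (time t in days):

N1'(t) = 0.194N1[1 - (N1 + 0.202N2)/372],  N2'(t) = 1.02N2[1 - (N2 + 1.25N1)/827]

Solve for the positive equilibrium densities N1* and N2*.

Setting both brackets to zero gives the nullclines N1 + 0.202N2 = 372 and 1.25N1 + N2 = 827.
Substituting N2 = 827 - 1.25N1 into the first: N1(1 - 0.202·1.25) = 372 - 0.202·827.
So N1* = 205/0.748 = 274, and then N2* = 827 - 1.25·274 = 484.

N1* ≈ 274, N2* ≈ 484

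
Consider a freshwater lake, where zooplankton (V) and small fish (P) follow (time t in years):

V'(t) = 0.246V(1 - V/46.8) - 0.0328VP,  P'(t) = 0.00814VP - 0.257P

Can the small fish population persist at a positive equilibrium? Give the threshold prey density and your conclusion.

The predator equation gives dP/dt > 0 only when V > 0.257/0.00814 = 31.6.
Without the predator, V → K = 46.8. Since 46.8 > 31.6, the predator can invade and persist.

Threshold V = 31.6; K > 31.6, so yes, the predator persists.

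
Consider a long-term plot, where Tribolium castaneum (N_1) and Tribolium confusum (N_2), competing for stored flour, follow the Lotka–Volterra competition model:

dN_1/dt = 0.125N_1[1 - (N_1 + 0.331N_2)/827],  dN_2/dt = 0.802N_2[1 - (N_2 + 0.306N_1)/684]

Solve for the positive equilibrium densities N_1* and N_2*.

N_1* ≈ 668, N_2* ≈ 480

Setting both brackets to zero gives the nullclines N_1 + 0.331N_2 = 827 and 0.306N_1 + N_2 = 684.
Substituting N_2 = 684 - 0.306N_1 into the first: N_1(1 - 0.331·0.306) = 827 - 0.331·684.
So N_1* = 601/0.899 = 668, and then N_2* = 684 - 0.306·668 = 480.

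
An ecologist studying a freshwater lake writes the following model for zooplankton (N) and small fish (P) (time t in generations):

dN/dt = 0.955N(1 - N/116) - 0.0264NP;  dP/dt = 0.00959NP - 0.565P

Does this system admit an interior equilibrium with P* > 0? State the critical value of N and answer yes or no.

The predator equation gives dP/dt > 0 only when N > 0.565/0.00959 = 58.9.
Without the predator, N → K = 116. Since 116 > 58.9, the predator can invade and persist.

Threshold N = 58.9; K > 58.9, so yes, the predator persists.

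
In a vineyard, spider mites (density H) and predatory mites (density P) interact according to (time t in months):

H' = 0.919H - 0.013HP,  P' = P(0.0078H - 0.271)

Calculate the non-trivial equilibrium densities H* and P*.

Set dP/dt = 0 with P > 0: 0.0078H - 0.271 = 0, so H* = 0.271/0.0078 = 34.7.
Set dH/dt = 0 with H > 0: 0.919 - 0.013P = 0, so P* = 0.919/0.013 = 70.7.

H* ≈ 34.7, P* ≈ 70.7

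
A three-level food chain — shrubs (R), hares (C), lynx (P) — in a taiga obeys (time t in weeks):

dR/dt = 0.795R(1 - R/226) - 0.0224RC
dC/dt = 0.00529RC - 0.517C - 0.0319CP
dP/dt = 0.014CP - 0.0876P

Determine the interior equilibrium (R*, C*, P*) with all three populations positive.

From dP/dt = 0: 0.014C* = 0.0876, so C* = 6.26.
From dR/dt = 0: 0.795(1 - R*/226) = 0.0224·6.26, giving R* = 226·(1 - 0.176) = 186.
From dC/dt = 0: 0.00529·186 - 0.517 = 0.0319P*, so P* = 0.468/0.0319 = 14.7.

R* ≈ 186, C* ≈ 6.26, P* ≈ 14.7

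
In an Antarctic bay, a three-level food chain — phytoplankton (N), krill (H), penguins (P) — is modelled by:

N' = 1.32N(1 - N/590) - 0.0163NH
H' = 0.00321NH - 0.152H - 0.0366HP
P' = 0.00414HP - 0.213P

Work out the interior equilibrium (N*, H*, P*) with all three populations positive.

From dP/dt = 0: 0.00414H* = 0.213, so H* = 51.4.
From dN/dt = 0: 1.32(1 - N*/590) = 0.0163·51.4, giving N* = 590·(1 - 0.635) = 215.
From dH/dt = 0: 0.00321·215 - 0.152 = 0.0366P*, so P* = 0.539/0.0366 = 14.7.

N* ≈ 215, H* ≈ 51.4, P* ≈ 14.7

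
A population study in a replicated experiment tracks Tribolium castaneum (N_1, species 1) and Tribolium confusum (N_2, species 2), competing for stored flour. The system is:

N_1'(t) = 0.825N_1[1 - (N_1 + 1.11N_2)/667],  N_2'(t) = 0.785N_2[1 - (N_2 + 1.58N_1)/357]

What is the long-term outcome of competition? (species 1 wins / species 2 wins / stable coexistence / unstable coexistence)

Compare the nullcline intercepts: K1/α12 = 667/1.11 = 601 > K2 = 357; K2/α21 = 357/1.58 = 226 < K1 = 667.
Since the inequalities point opposite ways, species 1 can invade but species 2 cannot.

species 1 excludes species 2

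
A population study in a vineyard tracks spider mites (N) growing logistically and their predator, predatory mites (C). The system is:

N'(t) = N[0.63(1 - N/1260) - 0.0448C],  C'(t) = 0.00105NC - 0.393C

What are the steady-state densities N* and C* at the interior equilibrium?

From dC/dt = 0 with C > 0: 0.00105N* = 0.393, so N* = 374.
Substitute into dN/dt = 0: 0.63(1 - 374/1260) = 0.0448C*.
The bracket is 0.703, giving C* = 0.443/0.0448 = 9.89.

N* ≈ 374, C* ≈ 9.89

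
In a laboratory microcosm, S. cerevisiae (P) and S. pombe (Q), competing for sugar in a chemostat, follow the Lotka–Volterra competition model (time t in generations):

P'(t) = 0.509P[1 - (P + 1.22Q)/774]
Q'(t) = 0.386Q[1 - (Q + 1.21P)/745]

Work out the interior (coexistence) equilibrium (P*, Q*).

Setting both brackets to zero gives the nullclines P + 1.22Q = 774 and 1.21P + Q = 745.
Substituting Q = 745 - 1.21P into the first: P(1 - 1.22·1.21) = 774 - 1.22·745.
So P* = -135/-0.476 = 283, and then Q* = 745 - 1.21·283 = 402.

P* ≈ 283, Q* ≈ 402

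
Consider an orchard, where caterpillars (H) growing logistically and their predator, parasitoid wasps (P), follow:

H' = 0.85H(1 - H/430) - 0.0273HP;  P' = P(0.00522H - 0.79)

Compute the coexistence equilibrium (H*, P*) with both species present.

H* ≈ 151, P* ≈ 20.2

From dP/dt = 0 with P > 0: 0.00522H* = 0.79, so H* = 151.
Substitute into dH/dt = 0: 0.85(1 - 151/430) = 0.0273P*.
The bracket is 0.648, giving P* = 0.551/0.0273 = 20.2.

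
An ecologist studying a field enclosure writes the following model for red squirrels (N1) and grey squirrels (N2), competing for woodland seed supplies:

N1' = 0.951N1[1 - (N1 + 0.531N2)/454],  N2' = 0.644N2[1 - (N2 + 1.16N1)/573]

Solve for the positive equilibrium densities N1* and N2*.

Setting both brackets to zero gives the nullclines N1 + 0.531N2 = 454 and 1.16N1 + N2 = 573.
Substituting N2 = 573 - 1.16N1 into the first: N1(1 - 0.531·1.16) = 454 - 0.531·573.
So N1* = 150/0.384 = 390, and then N2* = 573 - 1.16·390 = 121.

N1* ≈ 390, N2* ≈ 121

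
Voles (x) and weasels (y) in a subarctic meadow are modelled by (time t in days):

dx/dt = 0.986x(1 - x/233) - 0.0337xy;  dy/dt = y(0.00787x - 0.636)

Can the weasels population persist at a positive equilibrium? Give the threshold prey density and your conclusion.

Threshold x = 80.8; K > 80.8, so yes, the predator persists.

The predator equation gives dy/dt > 0 only when x > 0.636/0.00787 = 80.8.
Without the predator, x → K = 233. Since 233 > 80.8, the predator can invade and persist.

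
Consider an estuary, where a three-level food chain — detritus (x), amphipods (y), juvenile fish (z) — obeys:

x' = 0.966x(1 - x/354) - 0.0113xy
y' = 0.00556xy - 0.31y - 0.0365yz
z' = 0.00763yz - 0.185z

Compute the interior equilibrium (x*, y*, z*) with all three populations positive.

x* ≈ 254, y* ≈ 24.2, z* ≈ 30.1

From dz/dt = 0: 0.00763y* = 0.185, so y* = 24.2.
From dx/dt = 0: 0.966(1 - x*/354) = 0.0113·24.2, giving x* = 354·(1 - 0.284) = 254.
From dy/dt = 0: 0.00556·254 - 0.31 = 0.0365z*, so z* = 1.1/0.0365 = 30.1.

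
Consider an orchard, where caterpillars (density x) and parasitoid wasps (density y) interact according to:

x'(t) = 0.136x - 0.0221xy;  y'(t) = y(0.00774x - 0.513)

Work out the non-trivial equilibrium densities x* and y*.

Set dy/dt = 0 with y > 0: 0.00774x - 0.513 = 0, so x* = 0.513/0.00774 = 66.3.
Set dx/dt = 0 with x > 0: 0.136 - 0.0221y = 0, so y* = 0.136/0.0221 = 6.15.

x* ≈ 66.3, y* ≈ 6.15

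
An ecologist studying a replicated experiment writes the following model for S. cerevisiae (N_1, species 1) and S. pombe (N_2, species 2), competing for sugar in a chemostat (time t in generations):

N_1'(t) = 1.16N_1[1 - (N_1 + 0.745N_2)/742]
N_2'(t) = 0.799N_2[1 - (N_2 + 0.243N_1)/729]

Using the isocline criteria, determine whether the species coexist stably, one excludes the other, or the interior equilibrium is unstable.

stable coexistence

Compare the nullcline intercepts: K1/α12 = 742/0.745 = 996 > K2 = 729; K2/α21 = 729/0.243 = 3000 > K1 = 742.
Since both inequalities hold, each species can invade when rare, so the interior equilibrium is stable.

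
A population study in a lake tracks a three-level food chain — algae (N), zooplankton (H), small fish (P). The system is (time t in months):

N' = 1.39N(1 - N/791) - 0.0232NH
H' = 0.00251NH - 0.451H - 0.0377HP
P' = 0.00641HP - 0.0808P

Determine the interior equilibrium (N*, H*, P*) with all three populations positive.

N* ≈ 625, H* ≈ 12.6, P* ≈ 29.6

From dP/dt = 0: 0.00641H* = 0.0808, so H* = 12.6.
From dN/dt = 0: 1.39(1 - N*/791) = 0.0232·12.6, giving N* = 791·(1 - 0.21) = 625.
From dH/dt = 0: 0.00251·625 - 0.451 = 0.0377P*, so P* = 1.12/0.0377 = 29.6.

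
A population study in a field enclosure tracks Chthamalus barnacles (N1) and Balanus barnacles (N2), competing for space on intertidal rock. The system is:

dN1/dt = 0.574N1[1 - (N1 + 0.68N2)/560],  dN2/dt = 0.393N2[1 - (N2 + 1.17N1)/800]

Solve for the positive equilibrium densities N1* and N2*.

Setting both brackets to zero gives the nullclines N1 + 0.68N2 = 560 and 1.17N1 + N2 = 800.
Substituting N2 = 800 - 1.17N1 into the first: N1(1 - 0.68·1.17) = 560 - 0.68·800.
So N1* = 16/0.204 = 78.3, and then N2* = 800 - 1.17·78.3 = 708.

N1* ≈ 78.3, N2* ≈ 708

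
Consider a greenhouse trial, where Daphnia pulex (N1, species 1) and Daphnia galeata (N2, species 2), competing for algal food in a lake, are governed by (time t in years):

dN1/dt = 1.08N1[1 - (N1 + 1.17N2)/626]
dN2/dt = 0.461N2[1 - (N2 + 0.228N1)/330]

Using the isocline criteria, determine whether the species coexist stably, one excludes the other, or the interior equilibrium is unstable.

Compare the nullcline intercepts: K1/α12 = 626/1.17 = 535 > K2 = 330; K2/α21 = 330/0.228 = 1450 > K1 = 626.
Since both inequalities hold, each species can invade when rare, so the interior equilibrium is stable.

stable coexistence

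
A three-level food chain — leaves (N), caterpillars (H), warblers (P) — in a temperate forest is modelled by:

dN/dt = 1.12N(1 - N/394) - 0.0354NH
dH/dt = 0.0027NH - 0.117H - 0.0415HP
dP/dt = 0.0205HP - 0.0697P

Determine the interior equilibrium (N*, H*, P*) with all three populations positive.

From dP/dt = 0: 0.0205H* = 0.0697, so H* = 3.4.
From dN/dt = 0: 1.12(1 - N*/394) = 0.0354·3.4, giving N* = 394·(1 - 0.107) = 352.
From dH/dt = 0: 0.0027·352 - 0.117 = 0.0415P*, so P* = 0.832/0.0415 = 20.1.

N* ≈ 352, H* ≈ 3.4, P* ≈ 20.1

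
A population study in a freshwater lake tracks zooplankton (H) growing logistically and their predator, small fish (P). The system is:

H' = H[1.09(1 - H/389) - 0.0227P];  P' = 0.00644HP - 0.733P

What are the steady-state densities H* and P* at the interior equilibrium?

H* ≈ 114, P* ≈ 34

From dP/dt = 0 with P > 0: 0.00644H* = 0.733, so H* = 114.
Substitute into dH/dt = 0: 1.09(1 - 114/389) = 0.0227P*.
The bracket is 0.707, giving P* = 0.771/0.0227 = 34.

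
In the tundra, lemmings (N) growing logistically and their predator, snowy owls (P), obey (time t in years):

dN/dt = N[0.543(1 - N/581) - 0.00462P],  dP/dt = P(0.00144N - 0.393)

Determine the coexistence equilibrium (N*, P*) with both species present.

From dP/dt = 0 with P > 0: 0.00144N* = 0.393, so N* = 273.
Substitute into dN/dt = 0: 0.543(1 - 273/581) = 0.00462P*.
The bracket is 0.53, giving P* = 0.288/0.00462 = 62.3.

N* ≈ 273, P* ≈ 62.3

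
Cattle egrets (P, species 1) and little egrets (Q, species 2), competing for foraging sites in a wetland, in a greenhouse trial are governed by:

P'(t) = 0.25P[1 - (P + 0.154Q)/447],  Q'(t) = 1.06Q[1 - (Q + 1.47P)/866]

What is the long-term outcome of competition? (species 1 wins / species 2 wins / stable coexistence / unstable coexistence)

Compare the nullcline intercepts: K1/α12 = 447/0.154 = 2900 > K2 = 866; K2/α21 = 866/1.47 = 589 > K1 = 447.
Since both inequalities hold, each species can invade when rare, so the interior equilibrium is stable.

stable coexistence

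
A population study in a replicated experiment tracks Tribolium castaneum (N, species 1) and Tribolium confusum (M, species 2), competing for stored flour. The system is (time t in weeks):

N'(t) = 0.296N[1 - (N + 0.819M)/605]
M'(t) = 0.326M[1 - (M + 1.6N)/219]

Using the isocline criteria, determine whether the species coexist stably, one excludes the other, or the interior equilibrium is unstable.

Compare the nullcline intercepts: K1/α12 = 605/0.819 = 739 > K2 = 219; K2/α21 = 219/1.6 = 137 < K1 = 605.
Since the inequalities point opposite ways, species 1 can invade but species 2 cannot.

species 1 excludes species 2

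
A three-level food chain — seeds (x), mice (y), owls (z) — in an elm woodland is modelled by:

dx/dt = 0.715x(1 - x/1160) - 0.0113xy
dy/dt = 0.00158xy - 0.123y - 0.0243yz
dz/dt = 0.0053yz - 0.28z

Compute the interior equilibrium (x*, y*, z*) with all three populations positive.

From dz/dt = 0: 0.0053y* = 0.28, so y* = 52.8.
From dx/dt = 0: 0.715(1 - x*/1160) = 0.0113·52.8, giving x* = 1160·(1 - 0.835) = 191.
From dy/dt = 0: 0.00158·191 - 0.123 = 0.0243z*, so z* = 0.18/0.0243 = 7.39.

x* ≈ 191, y* ≈ 52.8, z* ≈ 7.39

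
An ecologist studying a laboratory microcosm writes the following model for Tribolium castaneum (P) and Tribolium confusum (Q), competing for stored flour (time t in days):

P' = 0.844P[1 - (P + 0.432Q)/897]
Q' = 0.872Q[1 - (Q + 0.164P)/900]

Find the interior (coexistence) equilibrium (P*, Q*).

Setting both brackets to zero gives the nullclines P + 0.432Q = 897 and 0.164P + Q = 900.
Substituting Q = 900 - 0.164P into the first: P(1 - 0.432·0.164) = 897 - 0.432·900.
So P* = 508/0.929 = 547, and then Q* = 900 - 0.164·547 = 810.

P* ≈ 547, Q* ≈ 810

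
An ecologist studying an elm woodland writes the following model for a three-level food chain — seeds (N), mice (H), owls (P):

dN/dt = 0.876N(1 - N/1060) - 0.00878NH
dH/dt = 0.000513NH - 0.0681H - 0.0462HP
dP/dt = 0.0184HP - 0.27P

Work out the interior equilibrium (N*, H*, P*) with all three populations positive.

From dP/dt = 0: 0.0184H* = 0.27, so H* = 14.7.
From dN/dt = 0: 0.876(1 - N*/1060) = 0.00878·14.7, giving N* = 1060·(1 - 0.147) = 904.
From dH/dt = 0: 0.000513·904 - 0.0681 = 0.0462P*, so P* = 0.396/0.0462 = 8.57.

N* ≈ 904, H* ≈ 14.7, P* ≈ 8.57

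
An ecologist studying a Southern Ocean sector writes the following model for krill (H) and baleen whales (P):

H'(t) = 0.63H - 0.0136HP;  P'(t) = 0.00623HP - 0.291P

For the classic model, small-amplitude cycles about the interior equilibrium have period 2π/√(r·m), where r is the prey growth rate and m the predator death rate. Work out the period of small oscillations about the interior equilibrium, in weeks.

Here r = 0.63 and m = 0.291, so r·m = 0.183.
ω = √0.183 = 0.428 per week, hence T = 2π/ω ≈ 14.7 weeks.

T ≈ 14.7 weeks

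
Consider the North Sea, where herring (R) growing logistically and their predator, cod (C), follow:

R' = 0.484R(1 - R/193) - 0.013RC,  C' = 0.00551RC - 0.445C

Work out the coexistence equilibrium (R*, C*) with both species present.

R* ≈ 80.8, C* ≈ 21.7

From dC/dt = 0 with C > 0: 0.00551R* = 0.445, so R* = 80.8.
Substitute into dR/dt = 0: 0.484(1 - 80.8/193) = 0.013C*.
The bracket is 0.582, giving C* = 0.281/0.013 = 21.7.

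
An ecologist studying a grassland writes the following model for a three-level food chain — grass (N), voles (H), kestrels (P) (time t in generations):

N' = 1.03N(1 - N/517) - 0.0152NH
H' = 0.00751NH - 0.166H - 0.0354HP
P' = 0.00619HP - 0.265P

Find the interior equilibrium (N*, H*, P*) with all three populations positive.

N* ≈ 190, H* ≈ 42.8, P* ≈ 35.7

From dP/dt = 0: 0.00619H* = 0.265, so H* = 42.8.
From dN/dt = 0: 1.03(1 - N*/517) = 0.0152·42.8, giving N* = 517·(1 - 0.632) = 190.
From dH/dt = 0: 0.00751·190 - 0.166 = 0.0354P*, so P* = 1.26/0.0354 = 35.7.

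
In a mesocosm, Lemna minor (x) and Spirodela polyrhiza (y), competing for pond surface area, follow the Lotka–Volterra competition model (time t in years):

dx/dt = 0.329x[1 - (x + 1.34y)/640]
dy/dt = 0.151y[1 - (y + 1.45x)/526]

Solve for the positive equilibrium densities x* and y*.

x* ≈ 68.8, y* ≈ 426

Setting both brackets to zero gives the nullclines x + 1.34y = 640 and 1.45x + y = 526.
Substituting y = 526 - 1.45x into the first: x(1 - 1.34·1.45) = 640 - 1.34·526.
So x* = -64.8/-0.943 = 68.8, and then y* = 526 - 1.45·68.8 = 426.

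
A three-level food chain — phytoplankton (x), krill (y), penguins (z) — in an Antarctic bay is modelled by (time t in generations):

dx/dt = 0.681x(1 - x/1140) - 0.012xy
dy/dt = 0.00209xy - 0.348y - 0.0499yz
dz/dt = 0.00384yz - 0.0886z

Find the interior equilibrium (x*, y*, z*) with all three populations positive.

x* ≈ 677, y* ≈ 23.1, z* ≈ 21.4

From dz/dt = 0: 0.00384y* = 0.0886, so y* = 23.1.
From dx/dt = 0: 0.681(1 - x*/1140) = 0.012·23.1, giving x* = 1140·(1 - 0.407) = 677.
From dy/dt = 0: 0.00209·677 - 0.348 = 0.0499z*, so z* = 1.07/0.0499 = 21.4.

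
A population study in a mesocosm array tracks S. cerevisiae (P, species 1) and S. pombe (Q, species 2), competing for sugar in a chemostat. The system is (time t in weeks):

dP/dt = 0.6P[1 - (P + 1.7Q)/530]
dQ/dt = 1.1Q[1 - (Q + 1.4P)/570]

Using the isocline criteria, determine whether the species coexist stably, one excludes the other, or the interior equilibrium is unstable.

unstable coexistence (outcome depends on initial conditions)

Compare the nullcline intercepts: K1/α12 = 530/1.7 = 312 < K2 = 570; K2/α21 = 570/1.4 = 407 < K1 = 530.
Since both are reversed, neither can invade when rare; the interior point is a saddle.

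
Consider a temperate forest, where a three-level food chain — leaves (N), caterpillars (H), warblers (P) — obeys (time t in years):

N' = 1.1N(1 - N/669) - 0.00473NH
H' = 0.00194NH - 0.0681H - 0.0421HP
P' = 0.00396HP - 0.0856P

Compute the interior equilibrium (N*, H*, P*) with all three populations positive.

From dP/dt = 0: 0.00396H* = 0.0856, so H* = 21.6.
From dN/dt = 0: 1.1(1 - N*/669) = 0.00473·21.6, giving N* = 669·(1 - 0.0929) = 607.
From dH/dt = 0: 0.00194·607 - 0.0681 = 0.0421P*, so P* = 1.11/0.0421 = 26.3.

N* ≈ 607, H* ≈ 21.6, P* ≈ 26.3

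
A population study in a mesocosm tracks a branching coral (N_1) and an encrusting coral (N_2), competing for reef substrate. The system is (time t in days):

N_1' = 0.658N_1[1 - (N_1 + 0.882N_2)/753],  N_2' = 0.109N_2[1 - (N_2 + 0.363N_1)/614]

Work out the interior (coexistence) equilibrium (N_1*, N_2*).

N_1* ≈ 311, N_2* ≈ 501

Setting both brackets to zero gives the nullclines N_1 + 0.882N_2 = 753 and 0.363N_1 + N_2 = 614.
Substituting N_2 = 614 - 0.363N_1 into the first: N_1(1 - 0.882·0.363) = 753 - 0.882·614.
So N_1* = 211/0.68 = 311, and then N_2* = 614 - 0.363·311 = 501.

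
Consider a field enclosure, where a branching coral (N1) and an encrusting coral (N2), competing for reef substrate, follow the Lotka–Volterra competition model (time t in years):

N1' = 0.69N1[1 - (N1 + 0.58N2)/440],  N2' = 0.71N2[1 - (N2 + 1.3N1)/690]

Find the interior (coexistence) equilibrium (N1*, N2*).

N1* ≈ 162, N2* ≈ 480

Setting both brackets to zero gives the nullclines N1 + 0.58N2 = 440 and 1.3N1 + N2 = 690.
Substituting N2 = 690 - 1.3N1 into the first: N1(1 - 0.58·1.3) = 440 - 0.58·690.
So N1* = 39.8/0.246 = 162, and then N2* = 690 - 1.3·162 = 480.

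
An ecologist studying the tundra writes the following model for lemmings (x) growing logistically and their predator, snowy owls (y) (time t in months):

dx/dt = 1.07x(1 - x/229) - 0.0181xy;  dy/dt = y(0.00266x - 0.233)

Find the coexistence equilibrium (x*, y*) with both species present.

x* ≈ 87.6, y* ≈ 36.5

From dy/dt = 0 with y > 0: 0.00266x* = 0.233, so x* = 87.6.
Substitute into dx/dt = 0: 1.07(1 - 87.6/229) = 0.0181y*.
The bracket is 0.617, giving y* = 0.661/0.0181 = 36.5.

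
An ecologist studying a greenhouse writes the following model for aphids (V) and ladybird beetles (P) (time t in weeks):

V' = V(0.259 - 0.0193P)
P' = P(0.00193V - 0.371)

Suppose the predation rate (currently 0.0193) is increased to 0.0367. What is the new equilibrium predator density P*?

P* ≈ 7.06

At the interior fixed point, setting dV/dt = 0 with V > 0 fixes P* = (prey growth rate)/(VP coefficient) — independent of the other coefficients.
With the change, P* = 0.259/0.0367 = 7.06; it falls from 13.4.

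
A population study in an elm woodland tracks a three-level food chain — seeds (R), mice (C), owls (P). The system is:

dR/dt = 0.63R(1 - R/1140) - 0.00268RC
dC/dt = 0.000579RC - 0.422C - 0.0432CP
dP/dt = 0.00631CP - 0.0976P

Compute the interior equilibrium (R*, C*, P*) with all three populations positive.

From dP/dt = 0: 0.00631C* = 0.0976, so C* = 15.5.
From dR/dt = 0: 0.63(1 - R*/1140) = 0.00268·15.5, giving R* = 1140·(1 - 0.0658) = 1060.
From dC/dt = 0: 0.000579·1060 - 0.422 = 0.0432P*, so P* = 0.195/0.0432 = 4.51.

R* ≈ 1060, C* ≈ 15.5, P* ≈ 4.51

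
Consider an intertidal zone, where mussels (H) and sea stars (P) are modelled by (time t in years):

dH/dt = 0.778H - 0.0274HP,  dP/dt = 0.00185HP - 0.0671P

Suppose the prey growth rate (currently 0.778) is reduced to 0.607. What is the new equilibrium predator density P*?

At the interior fixed point, setting dH/dt = 0 with H > 0 fixes P* = (prey growth rate)/(HP coefficient) — independent of the other coefficients.
With the change, P* = 0.607/0.0274 = 22.2; it falls from 28.4.

P* ≈ 22.2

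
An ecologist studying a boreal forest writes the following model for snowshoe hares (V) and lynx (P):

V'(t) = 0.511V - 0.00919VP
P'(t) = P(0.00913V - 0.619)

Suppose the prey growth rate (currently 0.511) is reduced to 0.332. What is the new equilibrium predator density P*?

At the interior fixed point, setting dV/dt = 0 with V > 0 fixes P* = (prey growth rate)/(VP coefficient) — independent of the other coefficients.
With the change, P* = 0.332/0.00919 = 36.1; it falls from 55.6.

P* ≈ 36.1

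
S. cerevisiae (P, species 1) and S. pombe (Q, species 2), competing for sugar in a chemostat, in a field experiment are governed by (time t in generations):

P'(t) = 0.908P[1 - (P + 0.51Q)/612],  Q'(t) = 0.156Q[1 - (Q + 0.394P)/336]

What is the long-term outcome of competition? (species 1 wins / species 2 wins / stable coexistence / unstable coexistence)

stable coexistence

Compare the nullcline intercepts: K1/α12 = 612/0.51 = 1200 > K2 = 336; K2/α21 = 336/0.394 = 853 > K1 = 612.
Since both inequalities hold, each species can invade when rare, so the interior equilibrium is stable.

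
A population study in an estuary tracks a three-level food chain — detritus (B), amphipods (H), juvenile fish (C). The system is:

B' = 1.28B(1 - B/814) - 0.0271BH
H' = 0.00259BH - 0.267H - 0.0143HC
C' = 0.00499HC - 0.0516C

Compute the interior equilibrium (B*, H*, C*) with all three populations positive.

B* ≈ 636, H* ≈ 10.3, C* ≈ 96.5

From dC/dt = 0: 0.00499H* = 0.0516, so H* = 10.3.
From dB/dt = 0: 1.28(1 - B*/814) = 0.0271·10.3, giving B* = 814·(1 - 0.219) = 636.
From dH/dt = 0: 0.00259·636 - 0.267 = 0.0143C*, so C* = 1.38/0.0143 = 96.5.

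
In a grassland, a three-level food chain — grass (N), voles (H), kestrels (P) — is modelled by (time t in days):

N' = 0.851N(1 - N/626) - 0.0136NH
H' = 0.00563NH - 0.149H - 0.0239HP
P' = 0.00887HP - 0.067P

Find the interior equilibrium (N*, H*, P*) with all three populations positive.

From dP/dt = 0: 0.00887H* = 0.067, so H* = 7.55.
From dN/dt = 0: 0.851(1 - N*/626) = 0.0136·7.55, giving N* = 626·(1 - 0.121) = 550.
From dH/dt = 0: 0.00563·550 - 0.149 = 0.0239P*, so P* = 2.95/0.0239 = 123.

N* ≈ 550, H* ≈ 7.55, P* ≈ 123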